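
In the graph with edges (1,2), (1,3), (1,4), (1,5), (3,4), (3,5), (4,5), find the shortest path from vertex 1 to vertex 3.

Step 1: Build adjacency list:
  1: 2, 3, 4, 5
  2: 1
  3: 1, 4, 5
  4: 1, 3, 5
  5: 1, 3, 4

Step 2: BFS from vertex 1 to find shortest path to 3:
  vertex 2 reached at distance 1
  vertex 3 reached at distance 1

Step 3: Shortest path: 1 -> 3
Path length: 1 edge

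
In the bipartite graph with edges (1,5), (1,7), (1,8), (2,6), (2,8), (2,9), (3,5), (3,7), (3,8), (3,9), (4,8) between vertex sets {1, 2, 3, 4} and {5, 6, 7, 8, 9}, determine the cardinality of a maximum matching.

Step 1: List the neighbors of each left vertex:
  1: 5, 7, 8
  2: 6, 8, 9
  3: 5, 7, 8, 9
  4: 8

Step 2: Greedily match left vertices, then look for augmenting paths:
  Match 1 -- 5
  Match 2 -- 6
  Match 3 -- 7
  Match 4 -- 8
  No augmenting path remains.

Step 3: Verify this is maximum:
  Matching size 4 = min(|L|, |R|) = min(4, 5), which is an upper bound, so this matching is maximum.

Maximum matching: {(1,5), (2,6), (3,7), (4,8)}
Size: 4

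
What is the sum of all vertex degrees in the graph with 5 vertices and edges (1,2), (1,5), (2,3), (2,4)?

Step 1: Count edges incident to each vertex:
  deg(1) = 2 (neighbors: 2, 5)
  deg(2) = 3 (neighbors: 1, 3, 4)
  deg(3) = 1 (neighbors: 2)
  deg(4) = 1 (neighbors: 2)
  deg(5) = 1 (neighbors: 1)

Step 2: Sum all degrees:
  2 + 3 + 1 + 1 + 1 = 8

Verification: sum of degrees = 2 * |E| = 2 * 4 = 8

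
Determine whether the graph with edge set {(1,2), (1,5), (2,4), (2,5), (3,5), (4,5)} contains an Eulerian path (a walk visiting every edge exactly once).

Step 1: Find the degree of each vertex:
  deg(1) = 2
  deg(2) = 3
  deg(3) = 1
  deg(4) = 2
  deg(5) = 4

Step 2: Count vertices with odd degree:
  Odd-degree vertices: 2, 3 (2 total)

Step 3: Apply Euler's theorem:
  - Eulerian circuit exists iff graph is connected and all vertices have even degree
  - Eulerian path exists iff graph is connected and has 0 or 2 odd-degree vertices

Graph is connected with exactly 2 odd-degree vertices (2, 3).
Eulerian path exists (starting and ending at the odd-degree vertices), but no Eulerian circuit.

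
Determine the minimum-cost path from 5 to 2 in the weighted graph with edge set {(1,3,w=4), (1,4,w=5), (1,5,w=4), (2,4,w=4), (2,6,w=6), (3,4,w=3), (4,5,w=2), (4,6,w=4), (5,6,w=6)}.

Step 1: Build adjacency list with weights:
  1: 3(w=4), 4(w=5), 5(w=4)
  2: 4(w=4), 6(w=6)
  3: 1(w=4), 4(w=3)
  4: 1(w=5), 2(w=4), 3(w=3), 5(w=2), 6(w=4)
  5: 1(w=4), 4(w=2), 6(w=6)
  6: 2(w=6), 4(w=4), 5(w=6)

Step 2: Apply Dijkstra's algorithm from vertex 5:
  Visit vertex 5 (distance=0)
    Update dist[1] = 4
    Update dist[4] = 2
    Update dist[6] = 6
  Visit vertex 4 (distance=2)
    Update dist[2] = 6
    Update dist[3] = 5
  Visit vertex 1 (distance=4)
  Visit vertex 3 (distance=5)
  Visit vertex 2 (distance=6)

Step 3: Shortest path: 5 -> 4 -> 2
Total weight: 2 + 4 = 6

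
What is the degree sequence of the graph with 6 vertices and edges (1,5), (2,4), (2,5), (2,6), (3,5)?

Step 1: Count edges incident to each vertex:
  deg(1) = 1 (neighbors: 5)
  deg(2) = 3 (neighbors: 4, 5, 6)
  deg(3) = 1 (neighbors: 5)
  deg(4) = 1 (neighbors: 2)
  deg(5) = 3 (neighbors: 1, 2, 3)
  deg(6) = 1 (neighbors: 2)

Step 2: Sort degrees in non-increasing order:
  Degrees: [1, 3, 1, 1, 3, 1] -> sorted: [3, 3, 1, 1, 1, 1]

Degree sequence: [3, 3, 1, 1, 1, 1]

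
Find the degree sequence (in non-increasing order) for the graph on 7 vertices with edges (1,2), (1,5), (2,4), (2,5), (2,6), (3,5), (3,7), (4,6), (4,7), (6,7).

Step 1: Count edges incident to each vertex:
  deg(1) = 2 (neighbors: 2, 5)
  deg(2) = 4 (neighbors: 1, 4, 5, 6)
  deg(3) = 2 (neighbors: 5, 7)
  deg(4) = 3 (neighbors: 2, 6, 7)
  deg(5) = 3 (neighbors: 1, 2, 3)
  deg(6) = 3 (neighbors: 2, 4, 7)
  deg(7) = 3 (neighbors: 3, 4, 6)

Step 2: Sort degrees in non-increasing order:
  Degrees: [2, 4, 2, 3, 3, 3, 3] -> sorted: [4, 3, 3, 3, 3, 2, 2]

Degree sequence: [4, 3, 3, 3, 3, 2, 2]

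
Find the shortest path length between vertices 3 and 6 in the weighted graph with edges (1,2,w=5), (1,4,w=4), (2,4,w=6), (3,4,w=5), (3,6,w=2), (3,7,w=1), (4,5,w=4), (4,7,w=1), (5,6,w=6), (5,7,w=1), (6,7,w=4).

Step 1: Build adjacency list with weights:
  1: 2(w=5), 4(w=4)
  2: 1(w=5), 4(w=6)
  3: 4(w=5), 6(w=2), 7(w=1)
  4: 1(w=4), 2(w=6), 3(w=5), 5(w=4), 7(w=1)
  5: 4(w=4), 6(w=6), 7(w=1)
  6: 3(w=2), 5(w=6), 7(w=4)
  7: 3(w=1), 4(w=1), 5(w=1), 6(w=4)

Step 2: Apply Dijkstra's algorithm from vertex 3:
  Visit vertex 3 (distance=0)
    Update dist[4] = 5
    Update dist[6] = 2
    Update dist[7] = 1
  Visit vertex 7 (distance=1)
    Update dist[4] = 2
    Update dist[5] = 2
  Visit vertex 4 (distance=2)
    Update dist[1] = 6
    Update dist[2] = 8
  Visit vertex 5 (distance=2)
  Visit vertex 6 (distance=2)

Step 3: Shortest path: 3 -> 6
Total weight: 2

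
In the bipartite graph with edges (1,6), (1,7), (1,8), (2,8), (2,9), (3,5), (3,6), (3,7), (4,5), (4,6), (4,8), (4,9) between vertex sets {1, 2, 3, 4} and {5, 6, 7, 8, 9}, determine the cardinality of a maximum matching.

Step 1: List the neighbors of each left vertex:
  1: 6, 7, 8
  2: 8, 9
  3: 5, 6, 7
  4: 5, 6, 8, 9

Step 2: Greedily match left vertices, then look for augmenting paths:
  Match 1 -- 6
  Match 2 -- 8
  Match 3 -- 5
  Match 4 -- 9
  No augmenting path remains.

Step 3: Verify this is maximum:
  Matching size 4 = min(|L|, |R|) = min(4, 5), which is an upper bound, so this matching is maximum.

Maximum matching: {(1,6), (2,8), (3,5), (4,9)}
Size: 4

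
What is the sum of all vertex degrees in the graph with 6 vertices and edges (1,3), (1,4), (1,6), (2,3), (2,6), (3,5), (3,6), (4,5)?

Step 1: Count edges incident to each vertex:
  deg(1) = 3 (neighbors: 3, 4, 6)
  deg(2) = 2 (neighbors: 3, 6)
  deg(3) = 4 (neighbors: 1, 2, 5, 6)
  deg(4) = 2 (neighbors: 1, 5)
  deg(5) = 2 (neighbors: 3, 4)
  deg(6) = 3 (neighbors: 1, 2, 3)

Step 2: Sum all degrees:
  3 + 2 + 4 + 2 + 2 + 3 = 16

Verification: sum of degrees = 2 * |E| = 2 * 8 = 16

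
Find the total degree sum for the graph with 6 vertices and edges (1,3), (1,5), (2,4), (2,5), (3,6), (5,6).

Step 1: Count edges incident to each vertex:
  deg(1) = 2 (neighbors: 3, 5)
  deg(2) = 2 (neighbors: 4, 5)
  deg(3) = 2 (neighbors: 1, 6)
  deg(4) = 1 (neighbors: 2)
  deg(5) = 3 (neighbors: 1, 2, 6)
  deg(6) = 2 (neighbors: 3, 5)

Step 2: Sum all degrees:
  2 + 2 + 2 + 1 + 3 + 2 = 12

Verification: sum of degrees = 2 * |E| = 2 * 6 = 12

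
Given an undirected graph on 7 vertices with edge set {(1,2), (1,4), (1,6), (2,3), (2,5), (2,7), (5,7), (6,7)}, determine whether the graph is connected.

Step 1: Build adjacency list from edges:
  1: 2, 4, 6
  2: 1, 3, 5, 7
  3: 2
  4: 1
  5: 2, 7
  6: 1, 7
  7: 2, 5, 6

Step 2: Run BFS/DFS from vertex 1:
  Visited: {1, 2, 4, 6, 3, 5, 7}
  Reached 7 of 7 vertices

Step 3: All 7 vertices reached from vertex 1, so the graph is connected.
Answer: Yes, the graph is connected.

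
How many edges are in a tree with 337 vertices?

A tree on n vertices always has exactly n - 1 edges.
For n = 337: edges = 337 - 1 = 336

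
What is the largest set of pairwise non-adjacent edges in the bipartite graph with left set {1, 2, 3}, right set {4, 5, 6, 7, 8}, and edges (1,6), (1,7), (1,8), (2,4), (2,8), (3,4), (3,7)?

Step 1: List the neighbors of each left vertex:
  1: 6, 7, 8
  2: 4, 8
  3: 4, 7

Step 2: Greedily match left vertices, then look for augmenting paths:
  Match 1 -- 6
  Match 2 -- 4
  Match 3 -- 7
  No augmenting path remains.

Step 3: Verify this is maximum:
  Matching size 3 = min(|L|, |R|) = min(3, 5), which is an upper bound, so this matching is maximum.

Maximum matching: {(1,6), (2,4), (3,7)}
Size: 3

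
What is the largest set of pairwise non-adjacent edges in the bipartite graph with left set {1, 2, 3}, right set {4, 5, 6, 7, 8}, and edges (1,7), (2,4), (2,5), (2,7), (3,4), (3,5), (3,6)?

Step 1: List the neighbors of each left vertex:
  1: 7
  2: 4, 5, 7
  3: 4, 5, 6

Step 2: Greedily match left vertices, then look for augmenting paths:
  Match 1 -- 7
  Match 2 -- 4
  Match 3 -- 5
  No augmenting path remains.

Step 3: Verify this is maximum:
  Matching size 3 = min(|L|, |R|) = min(3, 5), which is an upper bound, so this matching is maximum.

Maximum matching: {(1,7), (2,4), (3,5)}
Size: 3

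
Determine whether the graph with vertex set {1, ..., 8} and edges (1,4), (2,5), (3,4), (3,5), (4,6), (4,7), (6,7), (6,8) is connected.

Step 1: Build adjacency list from edges:
  1: 4
  2: 5
  3: 4, 5
  4: 1, 3, 6, 7
  5: 2, 3
  6: 4, 7, 8
  7: 4, 6
  8: 6

Step 2: Run BFS/DFS from vertex 1:
  Visited: {1, 4, 3, 6, 7, 5, 8, 2}
  Reached 8 of 8 vertices

Step 3: All 8 vertices reached from vertex 1, so the graph is connected.
Answer: Yes, the graph is connected.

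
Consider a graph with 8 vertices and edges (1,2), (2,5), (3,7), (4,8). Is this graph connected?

Step 1: Build adjacency list from edges:
  1: 2
  2: 1, 5
  3: 7
  4: 8
  5: 2
  6: (none)
  7: 3
  8: 4

Step 2: Run BFS/DFS from vertex 1:
  Visited: {1, 2, 5}
  Reached 3 of 8 vertices

Step 3: Only 3 of 8 vertices reached. Graph is disconnected.
Connected components: {1, 2, 5}, {3, 7}, {4, 8}, {6}
Answer: No, the graph is not connected (4 components).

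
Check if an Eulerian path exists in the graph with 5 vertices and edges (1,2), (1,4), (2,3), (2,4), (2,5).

Step 1: Find the degree of each vertex:
  deg(1) = 2
  deg(2) = 4
  deg(3) = 1
  deg(4) = 2
  deg(5) = 1

Step 2: Count vertices with odd degree:
  Odd-degree vertices: 3, 5 (2 total)

Step 3: Apply Euler's theorem:
  - Eulerian circuit exists iff graph is connected and all vertices have even degree
  - Eulerian path exists iff graph is connected and has 0 or 2 odd-degree vertices

Graph is connected with exactly 2 odd-degree vertices (3, 5).
Eulerian path exists (starting and ending at the odd-degree vertices), but no Eulerian circuit.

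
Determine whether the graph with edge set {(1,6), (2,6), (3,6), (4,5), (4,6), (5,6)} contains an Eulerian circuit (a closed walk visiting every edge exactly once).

Step 1: Find the degree of each vertex:
  deg(1) = 1
  deg(2) = 1
  deg(3) = 1
  deg(4) = 2
  deg(5) = 2
  deg(6) = 5

Step 2: Count vertices with odd degree:
  Odd-degree vertices: 1, 2, 3, 6 (4 total)

Step 3: Apply Euler's theorem:
  - Eulerian circuit exists iff graph is connected and all vertices have even degree
  - Eulerian path exists iff graph is connected and has 0 or 2 odd-degree vertices

Graph has 4 odd-degree vertices (need 0 or 2).
Neither Eulerian path nor Eulerian circuit exists.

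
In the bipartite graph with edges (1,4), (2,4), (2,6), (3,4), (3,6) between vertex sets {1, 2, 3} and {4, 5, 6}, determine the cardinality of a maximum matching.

Step 1: List the neighbors of each left vertex:
  1: 4
  2: 4, 6
  3: 4, 6

Step 2: Greedily match left vertices, then look for augmenting paths:
  Match 1 -- 4
  Match 2 -- 6
  No augmenting path remains.

Step 3: Verify this is maximum:
  Matching has size 2. The vertex set {4, 6} covers every edge and has size 2; any matching has at most one edge per cover vertex, so 2 is maximum (König's theorem).

Maximum matching: {(1,4), (2,6)}
Size: 2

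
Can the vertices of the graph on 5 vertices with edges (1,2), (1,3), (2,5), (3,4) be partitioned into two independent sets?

Step 1: Attempt 2-coloring using BFS:
  Start at vertex 1, assign color 0
  Color vertex 2 with color 1 (neighbor of 1)
  Color vertex 3 with color 1 (neighbor of 1)
  Color vertex 5 with color 0 (neighbor of 2)
  Color vertex 4 with color 0 (neighbor of 3)

Step 2: 2-coloring succeeded. No conflicts found.
  Set A (color 0): {1, 4, 5}
  Set B (color 1): {2, 3}

The graph is bipartite with partition {1, 4, 5}, {2, 3}.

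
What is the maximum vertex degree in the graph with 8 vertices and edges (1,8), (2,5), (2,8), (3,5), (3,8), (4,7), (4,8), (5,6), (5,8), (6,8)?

Step 1: Count edges incident to each vertex:
  deg(1) = 1 (neighbors: 8)
  deg(2) = 2 (neighbors: 5, 8)
  deg(3) = 2 (neighbors: 5, 8)
  deg(4) = 2 (neighbors: 7, 8)
  deg(5) = 4 (neighbors: 2, 3, 6, 8)
  deg(6) = 2 (neighbors: 5, 8)
  deg(7) = 1 (neighbors: 4)
  deg(8) = 6 (neighbors: 1, 2, 3, 4, 5, 6)

Step 2: Find maximum:
  max(1, 2, 2, 2, 4, 2, 1, 6) = 6 (vertex 8)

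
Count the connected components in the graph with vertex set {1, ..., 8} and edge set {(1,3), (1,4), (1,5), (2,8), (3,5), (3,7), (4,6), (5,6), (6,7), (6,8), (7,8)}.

Step 1: Build adjacency list from edges:
  1: 3, 4, 5
  2: 8
  3: 1, 5, 7
  4: 1, 6
  5: 1, 3, 6
  6: 4, 5, 7, 8
  7: 3, 6, 8
  8: 2, 6, 7

Step 2: Run BFS/DFS from vertex 1:
  Visited: {1, 3, 4, 5, 7, 6, 8, 2}
  Reached 8 of 8 vertices

Step 3: All 8 vertices reached from vertex 1, so the graph is connected.
Number of connected components: 1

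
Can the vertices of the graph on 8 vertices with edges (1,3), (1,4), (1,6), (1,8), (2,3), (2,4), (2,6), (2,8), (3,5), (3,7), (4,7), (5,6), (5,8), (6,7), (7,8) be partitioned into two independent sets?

Step 1: Attempt 2-coloring using BFS:
  Start at vertex 1, assign color 0
  Color vertex 3 with color 1 (neighbor of 1)
  Color vertex 4 with color 1 (neighbor of 1)
  Color vertex 6 with color 1 (neighbor of 1)
  Color vertex 8 with color 1 (neighbor of 1)
  Color vertex 2 with color 0 (neighbor of 3)
  Color vertex 5 with color 0 (neighbor of 3)
  Color vertex 7 with color 0 (neighbor of 3)

Step 2: 2-coloring succeeded. No conflicts found.
  Set A (color 0): {1, 2, 5, 7}
  Set B (color 1): {3, 4, 6, 8}

The graph is bipartite with partition {1, 2, 5, 7}, {3, 4, 6, 8}.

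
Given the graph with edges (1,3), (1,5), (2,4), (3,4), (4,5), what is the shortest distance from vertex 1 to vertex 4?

Step 1: Build adjacency list:
  1: 3, 5
  2: 4
  3: 1, 4
  4: 2, 3, 5
  5: 1, 4

Step 2: BFS from vertex 1 to find shortest path to 4:
  vertex 3 reached at distance 1
  vertex 5 reached at distance 1
  vertex 4 reached at distance 2

Step 3: Shortest path: 1 -> 5 -> 4
Path length: 2 edges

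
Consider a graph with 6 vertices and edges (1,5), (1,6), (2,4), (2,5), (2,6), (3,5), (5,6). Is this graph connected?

Step 1: Build adjacency list from edges:
  1: 5, 6
  2: 4, 5, 6
  3: 5
  4: 2
  5: 1, 2, 3, 6
  6: 1, 2, 5

Step 2: Run BFS/DFS from vertex 1:
  Visited: {1, 5, 6, 2, 3, 4}
  Reached 6 of 6 vertices

Step 3: All 6 vertices reached from vertex 1, so the graph is connected.
Answer: Yes, the graph is connected.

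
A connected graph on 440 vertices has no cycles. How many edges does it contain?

A tree on n vertices always has exactly n - 1 edges.
For n = 440: edges = 440 - 1 = 439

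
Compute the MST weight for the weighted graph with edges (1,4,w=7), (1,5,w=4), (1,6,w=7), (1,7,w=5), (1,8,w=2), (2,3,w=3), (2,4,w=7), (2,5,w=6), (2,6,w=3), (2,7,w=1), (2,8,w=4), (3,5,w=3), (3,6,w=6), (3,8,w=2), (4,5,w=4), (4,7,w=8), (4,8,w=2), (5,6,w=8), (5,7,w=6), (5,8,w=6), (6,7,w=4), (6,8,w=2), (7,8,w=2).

Apply Kruskal's algorithm (sort edges by weight, add if no cycle):

Sorted edges by weight:
  (2,7) w=1
  (1,8) w=2
  (3,8) w=2
  (4,8) w=2
  (6,8) w=2
  (7,8) w=2
  (2,6) w=3
  (2,3) w=3
  (3,5) w=3
  (1,5) w=4
  (2,8) w=4
  (4,5) w=4
  (6,7) w=4
  (1,7) w=5
  (2,5) w=6
  (3,6) w=6
  (5,8) w=6
  (5,7) w=6
  (1,6) w=7
  (1,4) w=7
  (2,4) w=7
  (4,7) w=8
  (5,6) w=8

Add edge (2,7) w=1 -- no cycle. Running total: 1
Add edge (1,8) w=2 -- no cycle. Running total: 3
Add edge (3,8) w=2 -- no cycle. Running total: 5
Add edge (4,8) w=2 -- no cycle. Running total: 7
Add edge (6,8) w=2 -- no cycle. Running total: 9
Add edge (7,8) w=2 -- no cycle. Running total: 11
Skip edge (2,6) w=3 -- would create cycle
Skip edge (2,3) w=3 -- would create cycle
Add edge (3,5) w=3 -- no cycle. Running total: 14

MST edges: (2,7,w=1), (1,8,w=2), (3,8,w=2), (4,8,w=2), (6,8,w=2), (7,8,w=2), (3,5,w=3)
Total MST weight: 1 + 2 + 2 + 2 + 2 + 2 + 3 = 14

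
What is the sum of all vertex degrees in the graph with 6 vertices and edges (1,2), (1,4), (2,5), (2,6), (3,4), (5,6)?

Step 1: Count edges incident to each vertex:
  deg(1) = 2 (neighbors: 2, 4)
  deg(2) = 3 (neighbors: 1, 5, 6)
  deg(3) = 1 (neighbors: 4)
  deg(4) = 2 (neighbors: 1, 3)
  deg(5) = 2 (neighbors: 2, 6)
  deg(6) = 2 (neighbors: 2, 5)

Step 2: Sum all degrees:
  2 + 3 + 1 + 2 + 2 + 2 = 12

Verification: sum of degrees = 2 * |E| = 2 * 6 = 12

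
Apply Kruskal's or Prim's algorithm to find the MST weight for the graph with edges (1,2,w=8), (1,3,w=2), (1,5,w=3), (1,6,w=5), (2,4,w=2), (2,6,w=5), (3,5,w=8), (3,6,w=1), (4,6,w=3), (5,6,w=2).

Apply Kruskal's algorithm (sort edges by weight, add if no cycle):

Sorted edges by weight:
  (3,6) w=1
  (1,3) w=2
  (2,4) w=2
  (5,6) w=2
  (1,5) w=3
  (4,6) w=3
  (1,6) w=5
  (2,6) w=5
  (1,2) w=8
  (3,5) w=8

Add edge (3,6) w=1 -- no cycle. Running total: 1
Add edge (1,3) w=2 -- no cycle. Running total: 3
Add edge (2,4) w=2 -- no cycle. Running total: 5
Add edge (5,6) w=2 -- no cycle. Running total: 7
Skip edge (1,5) w=3 -- would create cycle
Add edge (4,6) w=3 -- no cycle. Running total: 10

MST edges: (3,6,w=1), (1,3,w=2), (2,4,w=2), (5,6,w=2), (4,6,w=3)
Total MST weight: 1 + 2 + 2 + 2 + 3 = 10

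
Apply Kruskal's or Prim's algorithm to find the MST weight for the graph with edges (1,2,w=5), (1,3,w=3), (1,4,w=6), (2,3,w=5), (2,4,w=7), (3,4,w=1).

Apply Kruskal's algorithm (sort edges by weight, add if no cycle):

Sorted edges by weight:
  (3,4) w=1
  (1,3) w=3
  (1,2) w=5
  (2,3) w=5
  (1,4) w=6
  (2,4) w=7

Add edge (3,4) w=1 -- no cycle. Running total: 1
Add edge (1,3) w=3 -- no cycle. Running total: 4
Add edge (1,2) w=5 -- no cycle. Running total: 9

MST edges: (3,4,w=1), (1,3,w=3), (1,2,w=5)
Total MST weight: 1 + 3 + 5 = 9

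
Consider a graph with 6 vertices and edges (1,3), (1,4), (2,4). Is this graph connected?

Step 1: Build adjacency list from edges:
  1: 3, 4
  2: 4
  3: 1
  4: 1, 2
  5: (none)
  6: (none)

Step 2: Run BFS/DFS from vertex 1:
  Visited: {1, 3, 4, 2}
  Reached 4 of 6 vertices

Step 3: Only 4 of 6 vertices reached. Graph is disconnected.
Connected components: {1, 2, 3, 4}, {5}, {6}
Answer: No, the graph is not connected (3 components).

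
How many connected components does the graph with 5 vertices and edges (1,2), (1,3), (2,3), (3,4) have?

Step 1: Build adjacency list from edges:
  1: 2, 3
  2: 1, 3
  3: 1, 2, 4
  4: 3
  5: (none)

Step 2: Run BFS/DFS from vertex 1:
  Visited: {1, 2, 3, 4}
  Reached 4 of 5 vertices

Step 3: Only 4 of 5 vertices reached. Graph is disconnected.
Connected components: {1, 2, 3, 4}, {5}
Number of connected components: 2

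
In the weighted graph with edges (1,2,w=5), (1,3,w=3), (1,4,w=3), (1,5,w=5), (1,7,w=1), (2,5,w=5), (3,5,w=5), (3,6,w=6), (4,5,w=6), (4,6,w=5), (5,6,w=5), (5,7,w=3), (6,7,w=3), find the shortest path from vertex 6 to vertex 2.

Step 1: Build adjacency list with weights:
  1: 2(w=5), 3(w=3), 4(w=3), 5(w=5), 7(w=1)
  2: 1(w=5), 5(w=5)
  3: 1(w=3), 5(w=5), 6(w=6)
  4: 1(w=3), 5(w=6), 6(w=5)
  5: 1(w=5), 2(w=5), 3(w=5), 4(w=6), 6(w=5), 7(w=3)
  6: 3(w=6), 4(w=5), 5(w=5), 7(w=3)
  7: 1(w=1), 5(w=3), 6(w=3)

Step 2: Apply Dijkstra's algorithm from vertex 6:
  Visit vertex 6 (distance=0)
    Update dist[3] = 6
    Update dist[4] = 5
    Update dist[5] = 5
    Update dist[7] = 3
  Visit vertex 7 (distance=3)
    Update dist[1] = 4
  Visit vertex 1 (distance=4)
    Update dist[2] = 9
  Visit vertex 4 (distance=5)
  Visit vertex 5 (distance=5)
  Visit vertex 3 (distance=6)
  Visit vertex 2 (distance=9)

Step 3: Shortest path: 6 -> 7 -> 1 -> 2
Total weight: 3 + 1 + 5 = 9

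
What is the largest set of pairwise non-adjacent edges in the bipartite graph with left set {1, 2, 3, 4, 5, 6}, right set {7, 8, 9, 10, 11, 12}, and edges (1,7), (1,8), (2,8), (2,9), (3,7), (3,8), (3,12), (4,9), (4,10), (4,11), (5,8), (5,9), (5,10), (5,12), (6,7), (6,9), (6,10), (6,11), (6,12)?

Step 1: List the neighbors of each left vertex:
  1: 7, 8
  2: 8, 9
  3: 7, 8, 12
  4: 9, 10, 11
  5: 8, 9, 10, 12
  6: 7, 9, 10, 11, 12

Step 2: Greedily match left vertices, then look for augmenting paths:
  Match 1 -- 7
  Match 2 -- 8
  Match 3 -- 12
  Match 4 -- 9
  Match 5 -- 10
  Match 6 -- 11
  No augmenting path remains.

Step 3: Verify this is maximum:
  Matching size 6 = min(|L|, |R|) = min(6, 6), which is an upper bound, so this matching is maximum.

Maximum matching: {(1,7), (2,8), (3,12), (4,9), (5,10), (6,11)}
Size: 6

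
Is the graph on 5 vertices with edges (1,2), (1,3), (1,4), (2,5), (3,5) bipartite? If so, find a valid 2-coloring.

Step 1: Attempt 2-coloring using BFS:
  Start at vertex 1, assign color 0
  Color vertex 2 with color 1 (neighbor of 1)
  Color vertex 3 with color 1 (neighbor of 1)
  Color vertex 4 with color 1 (neighbor of 1)
  Color vertex 5 with color 0 (neighbor of 2)

Step 2: 2-coloring succeeded. No conflicts found.
  Set A (color 0): {1, 5}
  Set B (color 1): {2, 3, 4}

The graph is bipartite with partition {1, 5}, {2, 3, 4}.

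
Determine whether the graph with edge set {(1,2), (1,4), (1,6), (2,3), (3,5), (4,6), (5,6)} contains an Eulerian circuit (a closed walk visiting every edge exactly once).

Step 1: Find the degree of each vertex:
  deg(1) = 3
  deg(2) = 2
  deg(3) = 2
  deg(4) = 2
  deg(5) = 2
  deg(6) = 3

Step 2: Count vertices with odd degree:
  Odd-degree vertices: 1, 6 (2 total)

Step 3: Apply Euler's theorem:
  - Eulerian circuit exists iff graph is connected and all vertices have even degree
  - Eulerian path exists iff graph is connected and has 0 or 2 odd-degree vertices

Graph is connected with exactly 2 odd-degree vertices (1, 6).
Eulerian path exists (starting and ending at the odd-degree vertices), but no Eulerian circuit.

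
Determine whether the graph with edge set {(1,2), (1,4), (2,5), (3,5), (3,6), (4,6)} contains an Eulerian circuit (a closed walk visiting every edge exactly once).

Step 1: Find the degree of each vertex:
  deg(1) = 2
  deg(2) = 2
  deg(3) = 2
  deg(4) = 2
  deg(5) = 2
  deg(6) = 2

Step 2: Count vertices with odd degree:
  All vertices have even degree (0 odd-degree vertices)

Step 3: Apply Euler's theorem:
  - Eulerian circuit exists iff graph is connected and all vertices have even degree
  - Eulerian path exists iff graph is connected and has 0 or 2 odd-degree vertices

Graph is connected with 0 odd-degree vertices.
Both Eulerian circuit and Eulerian path exist.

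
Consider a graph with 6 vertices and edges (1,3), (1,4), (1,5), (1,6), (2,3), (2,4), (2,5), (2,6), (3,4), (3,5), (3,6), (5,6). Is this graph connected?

Step 1: Build adjacency list from edges:
  1: 3, 4, 5, 6
  2: 3, 4, 5, 6
  3: 1, 2, 4, 5, 6
  4: 1, 2, 3
  5: 1, 2, 3, 6
  6: 1, 2, 3, 5

Step 2: Run BFS/DFS from vertex 1:
  Visited: {1, 3, 4, 5, 6, 2}
  Reached 6 of 6 vertices

Step 3: All 6 vertices reached from vertex 1, so the graph is connected.
Answer: Yes, the graph is connected.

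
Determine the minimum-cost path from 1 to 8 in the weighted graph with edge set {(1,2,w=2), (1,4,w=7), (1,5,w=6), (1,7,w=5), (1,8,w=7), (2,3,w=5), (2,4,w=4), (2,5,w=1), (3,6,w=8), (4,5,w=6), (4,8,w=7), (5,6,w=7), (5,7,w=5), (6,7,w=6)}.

Step 1: Build adjacency list with weights:
  1: 2(w=2), 4(w=7), 5(w=6), 7(w=5), 8(w=7)
  2: 1(w=2), 3(w=5), 4(w=4), 5(w=1)
  3: 2(w=5), 6(w=8)
  4: 1(w=7), 2(w=4), 5(w=6), 8(w=7)
  5: 1(w=6), 2(w=1), 4(w=6), 6(w=7), 7(w=5)
  6: 3(w=8), 5(w=7), 7(w=6)
  7: 1(w=5), 5(w=5), 6(w=6)
  8: 1(w=7), 4(w=7)

Step 2: Apply Dijkstra's algorithm from vertex 1:
  Visit vertex 1 (distance=0)
    Update dist[2] = 2
    Update dist[4] = 7
    Update dist[5] = 6
    Update dist[7] = 5
    Update dist[8] = 7
  Visit vertex 2 (distance=2)
    Update dist[3] = 7
    Update dist[4] = 6
    Update dist[5] = 3
  Visit vertex 5 (distance=3)
    Update dist[6] = 10
  Visit vertex 7 (distance=5)
  Visit vertex 4 (distance=6)
  Visit vertex 3 (distance=7)
  Visit vertex 8 (distance=7)

Step 3: Shortest path: 1 -> 8
Total weight: 7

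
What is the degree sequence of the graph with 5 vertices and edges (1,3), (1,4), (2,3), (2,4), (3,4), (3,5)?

Step 1: Count edges incident to each vertex:
  deg(1) = 2 (neighbors: 3, 4)
  deg(2) = 2 (neighbors: 3, 4)
  deg(3) = 4 (neighbors: 1, 2, 4, 5)
  deg(4) = 3 (neighbors: 1, 2, 3)
  deg(5) = 1 (neighbors: 3)

Step 2: Sort degrees in non-increasing order:
  Degrees: [2, 2, 4, 3, 1] -> sorted: [4, 3, 2, 2, 1]

Degree sequence: [4, 3, 2, 2, 1]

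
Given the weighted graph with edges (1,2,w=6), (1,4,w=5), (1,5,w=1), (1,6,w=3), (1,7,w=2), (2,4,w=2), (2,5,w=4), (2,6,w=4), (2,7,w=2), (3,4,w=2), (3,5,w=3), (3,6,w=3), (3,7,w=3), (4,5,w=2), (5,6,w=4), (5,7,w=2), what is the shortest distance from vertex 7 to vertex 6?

Step 1: Build adjacency list with weights:
  1: 2(w=6), 4(w=5), 5(w=1), 6(w=3), 7(w=2)
  2: 1(w=6), 4(w=2), 5(w=4), 6(w=4), 7(w=2)
  3: 4(w=2), 5(w=3), 6(w=3), 7(w=3)
  4: 1(w=5), 2(w=2), 3(w=2), 5(w=2)
  5: 1(w=1), 2(w=4), 3(w=3), 4(w=2), 6(w=4), 7(w=2)
  6: 1(w=3), 2(w=4), 3(w=3), 5(w=4)
  7: 1(w=2), 2(w=2), 3(w=3), 5(w=2)

Step 2: Apply Dijkstra's algorithm from vertex 7:
  Visit vertex 7 (distance=0)
    Update dist[1] = 2
    Update dist[2] = 2
    Update dist[3] = 3
    Update dist[5] = 2
  Visit vertex 1 (distance=2)
    Update dist[4] = 7
    Update dist[6] = 5
  Visit vertex 2 (distance=2)
    Update dist[4] = 4
  Visit vertex 5 (distance=2)
  Visit vertex 3 (distance=3)
  Visit vertex 4 (distance=4)
  Visit vertex 6 (distance=5)

Step 3: Shortest path: 7 -> 1 -> 6
Total weight: 2 + 3 = 5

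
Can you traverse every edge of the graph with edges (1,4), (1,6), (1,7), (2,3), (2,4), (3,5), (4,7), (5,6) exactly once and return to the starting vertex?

Step 1: Find the degree of each vertex:
  deg(1) = 3
  deg(2) = 2
  deg(3) = 2
  deg(4) = 3
  deg(5) = 2
  deg(6) = 2
  deg(7) = 2

Step 2: Count vertices with odd degree:
  Odd-degree vertices: 1, 4 (2 total)

Step 3: Apply Euler's theorem:
  - Eulerian circuit exists iff graph is connected and all vertices have even degree
  - Eulerian path exists iff graph is connected and has 0 or 2 odd-degree vertices

Graph is connected with exactly 2 odd-degree vertices (1, 4).
Eulerian path exists (starting and ending at the odd-degree vertices), but no Eulerian circuit.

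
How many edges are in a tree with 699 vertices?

A tree on n vertices always has exactly n - 1 edges.
For n = 699: edges = 699 - 1 = 698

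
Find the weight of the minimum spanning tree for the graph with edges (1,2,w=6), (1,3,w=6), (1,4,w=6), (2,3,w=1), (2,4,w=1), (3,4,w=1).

Apply Kruskal's algorithm (sort edges by weight, add if no cycle):

Sorted edges by weight:
  (2,3) w=1
  (2,4) w=1
  (3,4) w=1
  (1,2) w=6
  (1,3) w=6
  (1,4) w=6

Add edge (2,3) w=1 -- no cycle. Running total: 1
Add edge (2,4) w=1 -- no cycle. Running total: 2
Skip edge (3,4) w=1 -- would create cycle
Add edge (1,2) w=6 -- no cycle. Running total: 8

MST edges: (2,3,w=1), (2,4,w=1), (1,2,w=6)
Total MST weight: 1 + 1 + 6 = 8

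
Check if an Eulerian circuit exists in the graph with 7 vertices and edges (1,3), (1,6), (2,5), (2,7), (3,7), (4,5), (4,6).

Step 1: Find the degree of each vertex:
  deg(1) = 2
  deg(2) = 2
  deg(3) = 2
  deg(4) = 2
  deg(5) = 2
  deg(6) = 2
  deg(7) = 2

Step 2: Count vertices with odd degree:
  All vertices have even degree (0 odd-degree vertices)

Step 3: Apply Euler's theorem:
  - Eulerian circuit exists iff graph is connected and all vertices have even degree
  - Eulerian path exists iff graph is connected and has 0 or 2 odd-degree vertices

Graph is connected with 0 odd-degree vertices.
Both Eulerian circuit and Eulerian path exist.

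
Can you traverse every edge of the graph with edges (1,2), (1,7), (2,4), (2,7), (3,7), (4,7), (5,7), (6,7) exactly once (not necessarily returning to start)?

Step 1: Find the degree of each vertex:
  deg(1) = 2
  deg(2) = 3
  deg(3) = 1
  deg(4) = 2
  deg(5) = 1
  deg(6) = 1
  deg(7) = 6

Step 2: Count vertices with odd degree:
  Odd-degree vertices: 2, 3, 5, 6 (4 total)

Step 3: Apply Euler's theorem:
  - Eulerian circuit exists iff graph is connected and all vertices have even degree
  - Eulerian path exists iff graph is connected and has 0 or 2 odd-degree vertices

Graph has 4 odd-degree vertices (need 0 or 2).
Neither Eulerian path nor Eulerian circuit exists.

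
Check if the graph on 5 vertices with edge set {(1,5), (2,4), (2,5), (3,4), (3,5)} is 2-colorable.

Step 1: Attempt 2-coloring using BFS:
  Start at vertex 1, assign color 0
  Color vertex 5 with color 1 (neighbor of 1)
  Color vertex 2 with color 0 (neighbor of 5)
  Color vertex 3 with color 0 (neighbor of 5)
  Color vertex 4 with color 1 (neighbor of 2)

Step 2: 2-coloring succeeded. No conflicts found.
  Set A (color 0): {1, 2, 3}
  Set B (color 1): {4, 5}

The graph is bipartite with partition {1, 2, 3}, {4, 5}.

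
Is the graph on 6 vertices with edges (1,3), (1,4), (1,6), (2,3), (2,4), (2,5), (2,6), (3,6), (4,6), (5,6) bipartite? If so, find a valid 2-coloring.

Step 1: Attempt 2-coloring using BFS:
  Start at vertex 1, assign color 0
  Color vertex 3 with color 1 (neighbor of 1)
  Color vertex 4 with color 1 (neighbor of 1)
  Color vertex 6 with color 1 (neighbor of 1)
  Color vertex 2 with color 0 (neighbor of 3)

Step 2: Conflict found! Vertices 3 and 6 are adjacent but have the same color.
This means the graph contains an odd cycle.

The graph is NOT bipartite.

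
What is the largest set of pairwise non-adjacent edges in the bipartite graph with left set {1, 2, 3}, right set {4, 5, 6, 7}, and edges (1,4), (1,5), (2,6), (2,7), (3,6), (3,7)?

Step 1: List the neighbors of each left vertex:
  1: 4, 5
  2: 6, 7
  3: 6, 7

Step 2: Greedily match left vertices, then look for augmenting paths:
  Match 1 -- 4
  Match 2 -- 6
  Match 3 -- 7
  No augmenting path remains.

Step 3: Verify this is maximum:
  Matching size 3 = min(|L|, |R|) = min(3, 4), which is an upper bound, so this matching is maximum.

Maximum matching: {(1,4), (2,6), (3,7)}
Size: 3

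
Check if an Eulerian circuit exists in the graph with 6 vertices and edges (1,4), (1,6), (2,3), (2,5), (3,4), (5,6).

Step 1: Find the degree of each vertex:
  deg(1) = 2
  deg(2) = 2
  deg(3) = 2
  deg(4) = 2
  deg(5) = 2
  deg(6) = 2

Step 2: Count vertices with odd degree:
  All vertices have even degree (0 odd-degree vertices)

Step 3: Apply Euler's theorem:
  - Eulerian circuit exists iff graph is connected and all vertices have even degree
  - Eulerian path exists iff graph is connected and has 0 or 2 odd-degree vertices

Graph is connected with 0 odd-degree vertices.
Both Eulerian circuit and Eulerian path exist.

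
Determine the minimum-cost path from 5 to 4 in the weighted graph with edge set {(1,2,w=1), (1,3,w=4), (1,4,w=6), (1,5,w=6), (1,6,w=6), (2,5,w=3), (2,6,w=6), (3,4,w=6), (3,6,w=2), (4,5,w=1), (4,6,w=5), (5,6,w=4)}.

Step 1: Build adjacency list with weights:
  1: 2(w=1), 3(w=4), 4(w=6), 5(w=6), 6(w=6)
  2: 1(w=1), 5(w=3), 6(w=6)
  3: 1(w=4), 4(w=6), 6(w=2)
  4: 1(w=6), 3(w=6), 5(w=1), 6(w=5)
  5: 1(w=6), 2(w=3), 4(w=1), 6(w=4)
  6: 1(w=6), 2(w=6), 3(w=2), 4(w=5), 5(w=4)

Step 2: Apply Dijkstra's algorithm from vertex 5:
  Visit vertex 5 (distance=0)
    Update dist[1] = 6
    Update dist[2] = 3
    Update dist[4] = 1
    Update dist[6] = 4
  Visit vertex 4 (distance=1)
    Update dist[3] = 7

Step 3: Shortest path: 5 -> 4
Total weight: 1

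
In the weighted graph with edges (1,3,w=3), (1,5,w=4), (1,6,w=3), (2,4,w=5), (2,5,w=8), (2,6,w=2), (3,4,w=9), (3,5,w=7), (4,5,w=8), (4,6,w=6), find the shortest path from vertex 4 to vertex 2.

Step 1: Build adjacency list with weights:
  1: 3(w=3), 5(w=4), 6(w=3)
  2: 4(w=5), 5(w=8), 6(w=2)
  3: 1(w=3), 4(w=9), 5(w=7)
  4: 2(w=5), 3(w=9), 5(w=8), 6(w=6)
  5: 1(w=4), 2(w=8), 3(w=7), 4(w=8)
  6: 1(w=3), 2(w=2), 4(w=6)

Step 2: Apply Dijkstra's algorithm from vertex 4:
  Visit vertex 4 (distance=0)
    Update dist[2] = 5
    Update dist[3] = 9
    Update dist[5] = 8
    Update dist[6] = 6
  Visit vertex 2 (distance=5)

Step 3: Shortest path: 4 -> 2
Total weight: 5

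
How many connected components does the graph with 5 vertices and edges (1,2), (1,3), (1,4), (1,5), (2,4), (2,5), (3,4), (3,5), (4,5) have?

Step 1: Build adjacency list from edges:
  1: 2, 3, 4, 5
  2: 1, 4, 5
  3: 1, 4, 5
  4: 1, 2, 3, 5
  5: 1, 2, 3, 4

Step 2: Run BFS/DFS from vertex 1:
  Visited: {1, 2, 3, 4, 5}
  Reached 5 of 5 vertices

Step 3: All 5 vertices reached from vertex 1, so the graph is connected.
Number of connected components: 1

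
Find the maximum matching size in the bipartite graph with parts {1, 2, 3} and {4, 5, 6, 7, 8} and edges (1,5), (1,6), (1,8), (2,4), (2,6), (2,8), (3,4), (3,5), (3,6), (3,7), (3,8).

Step 1: List the neighbors of each left vertex:
  1: 5, 6, 8
  2: 4, 6, 8
  3: 4, 5, 6, 7, 8

Step 2: Greedily match left vertices, then look for augmenting paths:
  Match 1 -- 5
  Match 2 -- 4
  Match 3 -- 6
  No augmenting path remains.

Step 3: Verify this is maximum:
  Matching size 3 = min(|L|, |R|) = min(3, 5), which is an upper bound, so this matching is maximum.

Maximum matching: {(1,5), (2,4), (3,6)}
Size: 3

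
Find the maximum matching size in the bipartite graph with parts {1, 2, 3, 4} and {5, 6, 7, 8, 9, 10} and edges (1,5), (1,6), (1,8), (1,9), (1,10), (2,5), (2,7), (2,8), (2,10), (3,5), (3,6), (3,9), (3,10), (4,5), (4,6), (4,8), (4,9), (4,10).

Step 1: List the neighbors of each left vertex:
  1: 5, 6, 8, 9, 10
  2: 5, 7, 8, 10
  3: 5, 6, 9, 10
  4: 5, 6, 8, 9, 10

Step 2: Greedily match left vertices, then look for augmenting paths:
  Match 1 -- 5
  Match 2 -- 7
  Match 3 -- 6
  Match 4 -- 8
  No augmenting path remains.

Step 3: Verify this is maximum:
  Matching size 4 = min(|L|, |R|) = min(4, 6), which is an upper bound, so this matching is maximum.

Maximum matching: {(1,5), (2,7), (3,6), (4,8)}
Size: 4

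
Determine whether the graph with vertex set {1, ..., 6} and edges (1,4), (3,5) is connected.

Step 1: Build adjacency list from edges:
  1: 4
  2: (none)
  3: 5
  4: 1
  5: 3
  6: (none)

Step 2: Run BFS/DFS from vertex 1:
  Visited: {1, 4}
  Reached 2 of 6 vertices

Step 3: Only 2 of 6 vertices reached. Graph is disconnected.
Connected components: {1, 4}, {2}, {3, 5}, {6}
Answer: No, the graph is not connected (4 components).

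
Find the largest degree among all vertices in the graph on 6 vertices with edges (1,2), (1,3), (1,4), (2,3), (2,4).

Step 1: Count edges incident to each vertex:
  deg(1) = 3 (neighbors: 2, 3, 4)
  deg(2) = 3 (neighbors: 1, 3, 4)
  deg(3) = 2 (neighbors: 1, 2)
  deg(4) = 2 (neighbors: 1, 2)
  deg(5) = 0 (neighbors: none)
  deg(6) = 0 (neighbors: none)

Step 2: Find maximum:
  max(3, 3, 2, 2, 0, 0) = 3 (vertex 1)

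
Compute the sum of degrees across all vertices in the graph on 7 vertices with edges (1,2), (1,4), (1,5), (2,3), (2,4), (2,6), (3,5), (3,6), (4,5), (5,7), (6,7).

Step 1: Count edges incident to each vertex:
  deg(1) = 3 (neighbors: 2, 4, 5)
  deg(2) = 4 (neighbors: 1, 3, 4, 6)
  deg(3) = 3 (neighbors: 2, 5, 6)
  deg(4) = 3 (neighbors: 1, 2, 5)
  deg(5) = 4 (neighbors: 1, 3, 4, 7)
  deg(6) = 3 (neighbors: 2, 3, 7)
  deg(7) = 2 (neighbors: 5, 6)

Step 2: Sum all degrees:
  3 + 4 + 3 + 3 + 4 + 3 + 2 = 22

Verification: sum of degrees = 2 * |E| = 2 * 11 = 22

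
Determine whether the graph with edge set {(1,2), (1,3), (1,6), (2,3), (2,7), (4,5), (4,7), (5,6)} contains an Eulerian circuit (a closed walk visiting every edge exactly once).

Step 1: Find the degree of each vertex:
  deg(1) = 3
  deg(2) = 3
  deg(3) = 2
  deg(4) = 2
  deg(5) = 2
  deg(6) = 2
  deg(7) = 2

Step 2: Count vertices with odd degree:
  Odd-degree vertices: 1, 2 (2 total)

Step 3: Apply Euler's theorem:
  - Eulerian circuit exists iff graph is connected and all vertices have even degree
  - Eulerian path exists iff graph is connected and has 0 or 2 odd-degree vertices

Graph is connected with exactly 2 odd-degree vertices (1, 2).
Eulerian path exists (starting and ending at the odd-degree vertices), but no Eulerian circuit.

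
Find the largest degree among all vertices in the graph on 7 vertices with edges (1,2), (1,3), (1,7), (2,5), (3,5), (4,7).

Step 1: Count edges incident to each vertex:
  deg(1) = 3 (neighbors: 2, 3, 7)
  deg(2) = 2 (neighbors: 1, 5)
  deg(3) = 2 (neighbors: 1, 5)
  deg(4) = 1 (neighbors: 7)
  deg(5) = 2 (neighbors: 2, 3)
  deg(6) = 0 (neighbors: none)
  deg(7) = 2 (neighbors: 1, 4)

Step 2: Find maximum:
  max(3, 2, 2, 1, 2, 0, 2) = 3 (vertex 1)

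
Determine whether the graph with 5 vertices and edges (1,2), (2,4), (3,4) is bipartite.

Step 1: Attempt 2-coloring using BFS:
  Start at vertex 1, assign color 0
  Color vertex 2 with color 1 (neighbor of 1)
  Color vertex 4 with color 0 (neighbor of 2)
  Color vertex 3 with color 1 (neighbor of 4)
  Start new component at vertex 5, assign color 0

Step 2: 2-coloring succeeded. No conflicts found.
  Set A (color 0): {1, 4, 5}
  Set B (color 1): {2, 3}

The graph is bipartite with partition {1, 4, 5}, {2, 3}.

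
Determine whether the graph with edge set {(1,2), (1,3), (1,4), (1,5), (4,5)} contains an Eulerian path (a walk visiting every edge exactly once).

Step 1: Find the degree of each vertex:
  deg(1) = 4
  deg(2) = 1
  deg(3) = 1
  deg(4) = 2
  deg(5) = 2

Step 2: Count vertices with odd degree:
  Odd-degree vertices: 2, 3 (2 total)

Step 3: Apply Euler's theorem:
  - Eulerian circuit exists iff graph is connected and all vertices have even degree
  - Eulerian path exists iff graph is connected and has 0 or 2 odd-degree vertices

Graph is connected with exactly 2 odd-degree vertices (2, 3).
Eulerian path exists (starting and ending at the odd-degree vertices), but no Eulerian circuit.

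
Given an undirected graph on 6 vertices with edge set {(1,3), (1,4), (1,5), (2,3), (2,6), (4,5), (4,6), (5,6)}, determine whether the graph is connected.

Step 1: Build adjacency list from edges:
  1: 3, 4, 5
  2: 3, 6
  3: 1, 2
  4: 1, 5, 6
  5: 1, 4, 6
  6: 2, 4, 5

Step 2: Run BFS/DFS from vertex 1:
  Visited: {1, 3, 4, 5, 2, 6}
  Reached 6 of 6 vertices

Step 3: All 6 vertices reached from vertex 1, so the graph is connected.
Answer: Yes, the graph is connected.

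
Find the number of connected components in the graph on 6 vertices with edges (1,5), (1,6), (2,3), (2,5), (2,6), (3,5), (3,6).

Step 1: Build adjacency list from edges:
  1: 5, 6
  2: 3, 5, 6
  3: 2, 5, 6
  4: (none)
  5: 1, 2, 3
  6: 1, 2, 3

Step 2: Run BFS/DFS from vertex 1:
  Visited: {1, 5, 6, 2, 3}
  Reached 5 of 6 vertices

Step 3: Only 5 of 6 vertices reached. Graph is disconnected.
Connected components: {1, 2, 3, 5, 6}, {4}
Number of connected components: 2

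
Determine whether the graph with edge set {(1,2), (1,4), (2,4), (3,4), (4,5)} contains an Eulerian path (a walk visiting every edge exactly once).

Step 1: Find the degree of each vertex:
  deg(1) = 2
  deg(2) = 2
  deg(3) = 1
  deg(4) = 4
  deg(5) = 1

Step 2: Count vertices with odd degree:
  Odd-degree vertices: 3, 5 (2 total)

Step 3: Apply Euler's theorem:
  - Eulerian circuit exists iff graph is connected and all vertices have even degree
  - Eulerian path exists iff graph is connected and has 0 or 2 odd-degree vertices

Graph is connected with exactly 2 odd-degree vertices (3, 5).
Eulerian path exists (starting and ending at the odd-degree vertices), but no Eulerian circuit.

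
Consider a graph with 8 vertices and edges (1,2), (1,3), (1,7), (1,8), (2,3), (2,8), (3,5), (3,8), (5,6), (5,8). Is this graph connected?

Step 1: Build adjacency list from edges:
  1: 2, 3, 7, 8
  2: 1, 3, 8
  3: 1, 2, 5, 8
  4: (none)
  5: 3, 6, 8
  6: 5
  7: 1
  8: 1, 2, 3, 5

Step 2: Run BFS/DFS from vertex 1:
  Visited: {1, 2, 3, 7, 8, 5, 6}
  Reached 7 of 8 vertices

Step 3: Only 7 of 8 vertices reached. Graph is disconnected.
Connected components: {1, 2, 3, 5, 6, 7, 8}, {4}
Answer: No, the graph is not connected (2 components).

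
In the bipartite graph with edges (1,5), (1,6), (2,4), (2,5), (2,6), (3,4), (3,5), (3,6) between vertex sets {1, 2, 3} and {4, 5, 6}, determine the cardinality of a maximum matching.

Step 1: List the neighbors of each left vertex:
  1: 5, 6
  2: 4, 5, 6
  3: 4, 5, 6

Step 2: Greedily match left vertices, then look for augmenting paths:
  Match 1 -- 5
  Match 2 -- 4
  Match 3 -- 6
  No augmenting path remains.

Step 3: Verify this is maximum:
  Matching size 3 = min(|L|, |R|) = min(3, 3), which is an upper bound, so this matching is maximum.

Maximum matching: {(1,5), (2,4), (3,6)}
Size: 3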